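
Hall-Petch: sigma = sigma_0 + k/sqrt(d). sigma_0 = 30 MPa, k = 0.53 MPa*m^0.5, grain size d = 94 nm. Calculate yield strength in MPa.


d = 94 nm = 9.4e-08 m
sqrt(d) = 0.0003065942
Hall-Petch contribution = k / sqrt(d) = 0.53 / 0.0003065942 = 1728.7 MPa
sigma = sigma_0 + k/sqrt(d) = 30 + 1728.7 = 1758.7 MPa

1758.7


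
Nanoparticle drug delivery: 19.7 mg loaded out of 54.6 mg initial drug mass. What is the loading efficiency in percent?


Drug loading efficiency = (drug loaded / drug initial) * 100
DLE = 19.7 / 54.6 * 100
DLE = 0.3608 * 100
DLE = 36.08%

36.08


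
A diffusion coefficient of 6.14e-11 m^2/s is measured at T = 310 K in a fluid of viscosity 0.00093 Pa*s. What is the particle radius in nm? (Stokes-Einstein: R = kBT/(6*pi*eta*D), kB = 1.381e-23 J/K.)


Stokes-Einstein: R = kB*T / (6*pi*eta*D)
R = 1.381e-23 * 310 / (6 * pi * 0.00093 * 6.14e-11)
R = 3.97743e-09 m = 3.98 nm

3.98


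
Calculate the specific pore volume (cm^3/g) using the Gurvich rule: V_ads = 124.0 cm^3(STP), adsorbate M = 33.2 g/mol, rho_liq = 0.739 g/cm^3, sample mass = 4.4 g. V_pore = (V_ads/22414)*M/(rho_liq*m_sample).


Moles adsorbed n = V_ads / 22414 = 124.0 / 22414 = 5.532257e-03 mol
Liquid volume V_liq = n * M / rho_liq = 5.532257e-03 * 33.2 / 0.739 = 0.24854 cm^3
Specific pore volume V_pore = V_liq / m_sample = 0.24854 / 4.4
V_pore = 0.0565 cm^3/g

0.0565


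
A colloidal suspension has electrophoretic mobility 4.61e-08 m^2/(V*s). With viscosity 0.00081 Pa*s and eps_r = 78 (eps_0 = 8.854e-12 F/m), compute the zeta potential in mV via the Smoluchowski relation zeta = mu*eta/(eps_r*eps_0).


Smoluchowski equation: zeta = mu * eta / (eps_r * eps_0)
zeta = 4.61e-08 * 0.00081 / (78 * 8.854e-12)
zeta = 0.054069 V = 54.07 mV

54.07


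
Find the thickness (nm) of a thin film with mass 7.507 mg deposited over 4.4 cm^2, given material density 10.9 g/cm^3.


Convert: m = 7.507 mg = 7.5070e-06 kg, A = 4.4 cm^2 = 4.4000e-04 m^2, rho = 10.9 g/cm^3 = 10900 kg/m^3
t = m / (A * rho)
t = 7.5070e-06 / (4.4000e-04 * 10900)
t = 1.5653e-06 m = 1565.3 nm

1565.3


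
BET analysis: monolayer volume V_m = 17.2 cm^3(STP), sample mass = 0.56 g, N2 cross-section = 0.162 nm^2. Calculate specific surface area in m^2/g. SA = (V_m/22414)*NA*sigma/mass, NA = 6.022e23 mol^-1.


Number of moles in monolayer = V_m / 22414 = 17.2 / 22414 = 0.00076738
Number of molecules = moles * NA = 0.00076738 * 6.022e23
SA = molecules * sigma / mass
SA = (17.2 / 22414) * 6.022e23 * 0.162e-18 / 0.56
SA = 133.7 m^2/g

133.7


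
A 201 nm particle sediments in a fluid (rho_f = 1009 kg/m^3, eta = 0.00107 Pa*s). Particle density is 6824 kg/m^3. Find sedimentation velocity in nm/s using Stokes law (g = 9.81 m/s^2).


Radius R = 201/2 nm = 1.005e-07 m
Density difference = 6824 - 1009 = 5815 kg/m^3
v = 2 * R^2 * (rho_p - rho_f) * g / (9 * eta)
v = 2 * (1.005e-07)^2 * 5815 * 9.81 / (9 * 0.00107)
v = 1.19662e-07 m/s = 119.6615 nm/s

119.6615


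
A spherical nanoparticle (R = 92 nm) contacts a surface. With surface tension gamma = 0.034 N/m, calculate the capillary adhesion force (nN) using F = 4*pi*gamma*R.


Convert radius: R = 92 nm = 9.2e-08 m
F = 4 * pi * gamma * R
F = 4 * pi * 0.034 * 9.2e-08
F = 3.93076e-08 N = 39.3076 nN

39.3076


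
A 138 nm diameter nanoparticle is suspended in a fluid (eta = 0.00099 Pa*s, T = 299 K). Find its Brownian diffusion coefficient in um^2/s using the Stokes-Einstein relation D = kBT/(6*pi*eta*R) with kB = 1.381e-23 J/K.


Radius R = 138/2 = 69 nm = 6.9e-08 m
D = kB*T / (6*pi*eta*R)
D = 1.381e-23 * 299 / (6 * pi * 0.00099 * 6.9e-08)
D = 3.20686e-12 m^2/s = 3.207 um^2/s

3.207


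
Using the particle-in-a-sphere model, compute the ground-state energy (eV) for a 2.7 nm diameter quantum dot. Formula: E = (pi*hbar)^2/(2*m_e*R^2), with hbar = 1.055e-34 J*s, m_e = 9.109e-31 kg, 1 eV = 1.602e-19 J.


Radius R = 2.7/2 = 1.35 nm = 1.35e-09 m
E = (pi * 1.055e-34)^2 / (2 * 9.109e-31 * (1.35e-09)^2)
E(J) = 3.30854e-20
E = E(J) / 1.602e-19 = 0.2065 eV

0.2065


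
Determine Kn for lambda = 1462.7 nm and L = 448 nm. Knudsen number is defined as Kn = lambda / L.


Knudsen number Kn = lambda / L
Kn = 1462.7 / 448
Kn = 3.265

3.265


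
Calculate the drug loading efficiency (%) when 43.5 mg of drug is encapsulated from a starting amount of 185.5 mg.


Drug loading efficiency = (drug loaded / drug initial) * 100
DLE = 43.5 / 185.5 * 100
DLE = 0.2345 * 100
DLE = 23.45%

23.45


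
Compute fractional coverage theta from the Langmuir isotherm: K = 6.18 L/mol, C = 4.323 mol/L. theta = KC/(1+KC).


Langmuir isotherm: theta = K*C / (1 + K*C)
K*C = 6.18 * 4.323 = 26.71614
theta = 26.71614 / (1 + 26.71614) = 26.71614 / 27.71614
theta = 0.9639

0.9639


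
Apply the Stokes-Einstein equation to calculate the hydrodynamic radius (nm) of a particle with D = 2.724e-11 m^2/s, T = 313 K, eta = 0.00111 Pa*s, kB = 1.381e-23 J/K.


Stokes-Einstein: R = kB*T / (6*pi*eta*D)
R = 1.381e-23 * 313 / (6 * pi * 0.00111 * 2.724e-11)
R = 7.58415e-09 m = 7.58 nm

7.58


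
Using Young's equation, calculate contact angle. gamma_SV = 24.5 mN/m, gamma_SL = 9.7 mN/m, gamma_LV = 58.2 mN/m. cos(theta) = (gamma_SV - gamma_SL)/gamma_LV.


cos(theta) = (gamma_SV - gamma_SL) / gamma_LV
cos(theta) = (24.5 - 9.7) / 58.2
cos(theta) = 0.254296
theta = arccos(0.254296) = 75.27 degrees

75.27


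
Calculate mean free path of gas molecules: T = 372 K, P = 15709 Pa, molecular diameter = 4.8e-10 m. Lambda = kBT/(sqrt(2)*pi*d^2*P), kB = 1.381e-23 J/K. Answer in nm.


Mean free path: lambda = kB*T / (sqrt(2) * pi * d^2 * P)
lambda = 1.381e-23 * 372 / (sqrt(2) * pi * (4.8e-10)^2 * 15709)
lambda = 3.19478e-07 m
lambda = 319.48 nm

319.48


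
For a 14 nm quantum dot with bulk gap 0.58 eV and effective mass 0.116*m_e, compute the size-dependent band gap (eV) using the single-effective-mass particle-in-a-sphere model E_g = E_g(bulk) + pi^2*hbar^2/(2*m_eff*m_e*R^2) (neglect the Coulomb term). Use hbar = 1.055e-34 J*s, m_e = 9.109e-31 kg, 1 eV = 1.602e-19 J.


Radius R = 14/2 nm = 7e-09 m
Confinement energy dE = pi^2 * hbar^2 / (2 * m_eff * m_e * R^2)
dE = pi^2 * (1.055e-34)^2 / (2 * 0.116 * 9.109e-31 * (7e-09)^2) J, divided by 1.602e-19 J/eV
dE = 0.0662 eV
Total band gap = E_g(bulk) + dE = 0.58 + 0.0662 = 0.6462 eV

0.6462


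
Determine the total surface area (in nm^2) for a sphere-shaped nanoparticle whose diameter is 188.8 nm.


Radius r = 188.8/2 = 94.4 nm
Surface area SA = 4 * pi * r^2
SA = 4 * pi * (94.4)^2
SA = 111983.45 nm^2

111983.45


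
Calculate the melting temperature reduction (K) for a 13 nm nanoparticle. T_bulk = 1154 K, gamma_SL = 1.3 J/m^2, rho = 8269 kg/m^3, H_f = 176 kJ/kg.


Radius R = 13/2 = 6.5 nm = 6.5e-09 m
Convert H_f = 176 kJ/kg = 176000 J/kg
dT = 2 * gamma_SL * T_bulk / (rho * H_f * R)
dT = 2 * 1.3 * 1154 / (8269 * 176000 * 6.5e-09)
dT = 317.2 K

317.2


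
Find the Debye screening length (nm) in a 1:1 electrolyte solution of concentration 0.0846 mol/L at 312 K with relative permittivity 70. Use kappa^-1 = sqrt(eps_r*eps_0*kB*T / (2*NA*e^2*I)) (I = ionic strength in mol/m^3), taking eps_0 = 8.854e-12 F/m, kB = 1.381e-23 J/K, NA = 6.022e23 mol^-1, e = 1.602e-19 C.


Ionic strength I = 0.0846 * 1^2 * 1000 = 84.6 mol/m^3
kappa^-1 = sqrt(70 * 8.854e-12 * 1.381e-23 * 312 / (2 * 6.022e23 * (1.602e-19)^2 * 84.6))
kappa^-1 = 1.011 nm

1.011


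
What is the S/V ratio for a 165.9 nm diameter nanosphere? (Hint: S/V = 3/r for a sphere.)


Radius r = 165.9/2 = 82.95 nm
S/V = 3 / r = 3 / 82.95
S/V = 0.0362 nm^-1

0.0362


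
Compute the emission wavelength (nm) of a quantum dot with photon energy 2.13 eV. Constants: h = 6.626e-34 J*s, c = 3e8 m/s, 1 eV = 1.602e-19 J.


Convert energy: E = 2.13 eV = 2.13 * 1.602e-19 = 3.41226e-19 J
lambda = h*c / E = 6.626e-34 * 3e8 / 3.41226e-19
lambda = 5.82546e-07 m = 582.5 nm

582.5


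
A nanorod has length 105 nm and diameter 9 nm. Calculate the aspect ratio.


Aspect ratio AR = length / diameter
AR = 105 / 9
AR = 11.67

11.67


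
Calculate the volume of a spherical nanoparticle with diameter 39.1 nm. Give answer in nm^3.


Radius r = 39.1/2 = 19.55 nm
Volume V = (4/3) * pi * r^3
V = (4/3) * pi * (19.55)^3
V = 31298.89 nm^3

31298.89


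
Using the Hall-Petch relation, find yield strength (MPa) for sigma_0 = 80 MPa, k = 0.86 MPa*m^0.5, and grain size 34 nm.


d = 34 nm = 3.4e-08 m
sqrt(d) = 0.0001843909
Hall-Petch contribution = k / sqrt(d) = 0.86 / 0.0001843909 = 4664.0 MPa
sigma = sigma_0 + k/sqrt(d) = 80 + 4664.0 = 4744.0 MPa

4744.0


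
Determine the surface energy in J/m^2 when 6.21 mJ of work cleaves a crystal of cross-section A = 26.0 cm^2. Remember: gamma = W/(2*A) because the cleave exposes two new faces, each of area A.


Convert: A = 26.0 cm^2 = 0.0026 m^2, W = 6.21 mJ = 0.00621 J
Cleaving exposes two faces of area A, so total new surface = 2*A and gamma = W / (2*A)
gamma = 0.00621 / (2 * 0.0026)
gamma = 1.194 J/m^2

1.194


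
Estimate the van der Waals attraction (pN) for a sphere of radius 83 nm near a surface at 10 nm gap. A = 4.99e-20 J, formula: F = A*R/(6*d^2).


Convert to SI: R = 83 nm = 8.3e-08 m, d = 10 nm = 1e-08 m
F = A * R / (6 * d^2)
F = 4.99e-20 * 8.3e-08 / (6 * (1e-08)^2)
F = 6.90283e-12 N = 6.903 pN

6.903


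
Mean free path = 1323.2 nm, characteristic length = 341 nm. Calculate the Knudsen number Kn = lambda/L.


Knudsen number Kn = lambda / L
Kn = 1323.2 / 341
Kn = 3.8804

3.8804


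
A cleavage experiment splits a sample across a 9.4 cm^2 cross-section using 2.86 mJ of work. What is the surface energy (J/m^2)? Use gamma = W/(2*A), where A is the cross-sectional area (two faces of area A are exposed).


Convert: A = 9.4 cm^2 = 0.00094 m^2, W = 2.86 mJ = 0.00286 J
Cleaving exposes two faces of area A, so total new surface = 2*A and gamma = W / (2*A)
gamma = 0.00286 / (2 * 0.00094)
gamma = 1.521 J/m^2

1.521


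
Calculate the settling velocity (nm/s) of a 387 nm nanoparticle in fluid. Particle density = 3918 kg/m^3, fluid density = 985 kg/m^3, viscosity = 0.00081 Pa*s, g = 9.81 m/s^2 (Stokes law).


Radius R = 387/2 nm = 1.935e-07 m
Density difference = 3918 - 985 = 2933 kg/m^3
v = 2 * R^2 * (rho_p - rho_f) * g / (9 * eta)
v = 2 * (1.935e-07)^2 * 2933 * 9.81 / (9 * 0.00081)
v = 2.9556e-07 m/s = 295.5599 nm/s

295.5599


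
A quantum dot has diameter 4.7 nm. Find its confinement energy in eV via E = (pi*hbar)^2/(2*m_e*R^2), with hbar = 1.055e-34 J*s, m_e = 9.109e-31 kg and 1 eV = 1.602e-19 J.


Radius R = 4.7/2 = 2.35 nm = 2.35e-09 m
E = (pi * 1.055e-34)^2 / (2 * 9.109e-31 * (2.35e-09)^2)
E(J) = 1.09186e-20
E = E(J) / 1.602e-19 = 0.0682 eV

0.0682


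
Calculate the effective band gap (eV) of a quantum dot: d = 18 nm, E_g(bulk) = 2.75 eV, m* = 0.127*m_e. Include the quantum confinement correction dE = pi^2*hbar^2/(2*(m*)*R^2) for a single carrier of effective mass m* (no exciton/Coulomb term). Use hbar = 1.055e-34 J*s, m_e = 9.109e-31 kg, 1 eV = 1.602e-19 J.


Radius R = 18/2 nm = 9e-09 m
Confinement energy dE = pi^2 * hbar^2 / (2 * m_eff * m_e * R^2)
dE = pi^2 * (1.055e-34)^2 / (2 * 0.127 * 9.109e-31 * (9e-09)^2) J, divided by 1.602e-19 J/eV
dE = 0.0366 eV
Total band gap = E_g(bulk) + dE = 2.75 + 0.0366 = 2.7866 eV

2.7866


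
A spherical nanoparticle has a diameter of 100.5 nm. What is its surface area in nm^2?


Radius r = 100.5/2 = 50.25 nm
Surface area SA = 4 * pi * r^2
SA = 4 * pi * (50.25)^2
SA = 31730.87 nm^2

31730.87


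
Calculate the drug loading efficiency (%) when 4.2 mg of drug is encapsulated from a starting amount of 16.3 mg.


Drug loading efficiency = (drug loaded / drug initial) * 100
DLE = 4.2 / 16.3 * 100
DLE = 0.2577 * 100
DLE = 25.77%

25.77


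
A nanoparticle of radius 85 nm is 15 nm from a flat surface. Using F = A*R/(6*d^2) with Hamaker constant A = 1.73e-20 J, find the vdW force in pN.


Convert to SI: R = 85 nm = 8.5e-08 m, d = 15 nm = 1.5e-08 m
F = A * R / (6 * d^2)
F = 1.73e-20 * 8.5e-08 / (6 * (1.5e-08)^2)
F = 1.08926e-12 N = 1.089 pN

1.089


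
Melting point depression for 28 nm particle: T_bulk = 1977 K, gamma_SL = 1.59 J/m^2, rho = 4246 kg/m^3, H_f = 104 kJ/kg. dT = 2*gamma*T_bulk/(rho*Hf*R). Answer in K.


Radius R = 28/2 = 14 nm = 1.4e-08 m
Convert H_f = 104 kJ/kg = 104000 J/kg
dT = 2 * gamma_SL * T_bulk / (rho * H_f * R)
dT = 2 * 1.59 * 1977 / (4246 * 104000 * 1.4e-08)
dT = 1016.9 K

1016.9


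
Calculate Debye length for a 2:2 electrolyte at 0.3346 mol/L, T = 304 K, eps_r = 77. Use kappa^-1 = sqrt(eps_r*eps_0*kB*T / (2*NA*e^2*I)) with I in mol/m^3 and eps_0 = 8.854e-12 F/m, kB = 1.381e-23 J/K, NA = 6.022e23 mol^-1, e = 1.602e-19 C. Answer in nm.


Ionic strength I = 0.3346 * 2^2 * 1000 = 1338.4 mol/m^3
kappa^-1 = sqrt(77 * 8.854e-12 * 1.381e-23 * 304 / (2 * 6.022e23 * (1.602e-19)^2 * 1338.4))
kappa^-1 = 0.263 nm

0.263


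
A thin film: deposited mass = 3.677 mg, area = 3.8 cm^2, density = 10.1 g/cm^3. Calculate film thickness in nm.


Convert: m = 3.677 mg = 3.6770e-06 kg, A = 3.8 cm^2 = 3.8000e-04 m^2, rho = 10.1 g/cm^3 = 10100 kg/m^3
t = m / (A * rho)
t = 3.6770e-06 / (3.8000e-04 * 10100)
t = 9.5805e-07 m = 958.1 nm

958.1


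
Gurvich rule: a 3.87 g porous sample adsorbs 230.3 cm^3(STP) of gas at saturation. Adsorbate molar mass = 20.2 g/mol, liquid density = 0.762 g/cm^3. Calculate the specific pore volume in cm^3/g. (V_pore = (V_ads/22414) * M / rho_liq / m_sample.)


Moles adsorbed n = V_ads / 22414 = 230.3 / 22414 = 1.027483e-02 mol
Liquid volume V_liq = n * M / rho_liq = 1.027483e-02 * 20.2 / 0.762 = 0.27238 cm^3
Specific pore volume V_pore = V_liq / m_sample = 0.27238 / 3.87
V_pore = 0.0704 cm^3/g

0.0704


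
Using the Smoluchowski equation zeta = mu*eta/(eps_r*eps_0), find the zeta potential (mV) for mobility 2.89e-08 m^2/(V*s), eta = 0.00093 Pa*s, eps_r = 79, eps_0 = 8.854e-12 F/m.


Smoluchowski equation: zeta = mu * eta / (eps_r * eps_0)
zeta = 2.89e-08 * 0.00093 / (79 * 8.854e-12)
zeta = 0.038425 V = 38.43 mV

38.43


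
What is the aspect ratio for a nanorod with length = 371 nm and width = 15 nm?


Aspect ratio AR = length / diameter
AR = 371 / 15
AR = 24.73

24.73


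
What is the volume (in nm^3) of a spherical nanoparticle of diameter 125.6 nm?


Radius r = 125.6/2 = 62.8 nm
Volume V = (4/3) * pi * r^3
V = (4/3) * pi * (62.8)^3
V = 1037450.87 nm^3

1037450.87


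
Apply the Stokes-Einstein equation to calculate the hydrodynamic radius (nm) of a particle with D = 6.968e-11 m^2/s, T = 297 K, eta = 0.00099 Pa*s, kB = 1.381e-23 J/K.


Stokes-Einstein: R = kB*T / (6*pi*eta*D)
R = 1.381e-23 * 297 / (6 * pi * 0.00099 * 6.968e-11)
R = 3.15432e-09 m = 3.15 nm

3.15


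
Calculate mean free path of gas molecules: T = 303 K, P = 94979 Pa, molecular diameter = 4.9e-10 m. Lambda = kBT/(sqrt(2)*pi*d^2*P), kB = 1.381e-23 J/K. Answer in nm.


Mean free path: lambda = kB*T / (sqrt(2) * pi * d^2 * P)
lambda = 1.381e-23 * 303 / (sqrt(2) * pi * (4.9e-10)^2 * 94979)
lambda = 4.13002e-08 m
lambda = 41.3 nm

41.3


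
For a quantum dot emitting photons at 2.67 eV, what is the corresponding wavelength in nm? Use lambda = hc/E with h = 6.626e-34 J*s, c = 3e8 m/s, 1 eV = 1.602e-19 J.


Convert energy: E = 2.67 eV = 2.67 * 1.602e-19 = 4.27734e-19 J
lambda = h*c / E = 6.626e-34 * 3e8 / 4.27734e-19
lambda = 4.64728e-07 m = 464.7 nm

464.7


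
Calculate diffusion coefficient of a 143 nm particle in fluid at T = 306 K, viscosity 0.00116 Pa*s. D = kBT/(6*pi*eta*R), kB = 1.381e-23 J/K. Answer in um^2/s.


Radius R = 143/2 = 71.5 nm = 7.15e-08 m
D = kB*T / (6*pi*eta*R)
D = 1.381e-23 * 306 / (6 * pi * 0.00116 * 7.15e-08)
D = 2.70302e-12 m^2/s = 2.703 um^2/s

2.703


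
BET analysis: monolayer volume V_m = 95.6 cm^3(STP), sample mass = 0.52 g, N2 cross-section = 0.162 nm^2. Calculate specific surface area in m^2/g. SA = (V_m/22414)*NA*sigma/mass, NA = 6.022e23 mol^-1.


Number of moles in monolayer = V_m / 22414 = 95.6 / 22414 = 0.00426519
Number of molecules = moles * NA = 0.00426519 * 6.022e23
SA = molecules * sigma / mass
SA = (95.6 / 22414) * 6.022e23 * 0.162e-18 / 0.52
SA = 800.2 m^2/g

800.2


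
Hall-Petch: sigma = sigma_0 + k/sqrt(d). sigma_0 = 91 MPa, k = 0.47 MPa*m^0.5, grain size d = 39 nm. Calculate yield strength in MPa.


d = 39 nm = 3.9e-08 m
sqrt(d) = 0.0001974842
Hall-Petch contribution = k / sqrt(d) = 0.47 / 0.0001974842 = 2379.9 MPa
sigma = sigma_0 + k/sqrt(d) = 91 + 2379.9 = 2470.9 MPa

2470.9


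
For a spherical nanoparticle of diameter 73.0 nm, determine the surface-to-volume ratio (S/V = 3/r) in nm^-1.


Radius r = 73.0/2 = 36.5 nm
S/V = 3 / r = 3 / 36.5
S/V = 0.0822 nm^-1

0.0822


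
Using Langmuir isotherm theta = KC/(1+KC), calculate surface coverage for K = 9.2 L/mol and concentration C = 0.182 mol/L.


Langmuir isotherm: theta = K*C / (1 + K*C)
K*C = 9.2 * 0.182 = 1.6744
theta = 1.6744 / (1 + 1.6744) = 1.6744 / 2.6744
theta = 0.6261

0.6261


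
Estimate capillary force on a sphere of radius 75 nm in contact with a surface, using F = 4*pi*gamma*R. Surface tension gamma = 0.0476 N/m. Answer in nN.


Convert radius: R = 75 nm = 7.5e-08 m
F = 4 * pi * gamma * R
F = 4 * pi * 0.0476 * 7.5e-08
F = 4.48619e-08 N = 44.8619 nN

44.8619


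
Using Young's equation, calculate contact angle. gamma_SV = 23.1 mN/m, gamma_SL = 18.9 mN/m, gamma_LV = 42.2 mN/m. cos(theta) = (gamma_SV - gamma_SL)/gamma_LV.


cos(theta) = (gamma_SV - gamma_SL) / gamma_LV
cos(theta) = (23.1 - 18.9) / 42.2
cos(theta) = 0.099526
theta = arccos(0.099526) = 84.29 degrees

84.29


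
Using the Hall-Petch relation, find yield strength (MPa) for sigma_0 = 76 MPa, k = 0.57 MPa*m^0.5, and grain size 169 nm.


d = 169 nm = 1.69e-07 m
sqrt(d) = 0.0004110961
Hall-Petch contribution = k / sqrt(d) = 0.57 / 0.0004110961 = 1386.5 MPa
sigma = sigma_0 + k/sqrt(d) = 76 + 1386.5 = 1462.5 MPa

1462.5


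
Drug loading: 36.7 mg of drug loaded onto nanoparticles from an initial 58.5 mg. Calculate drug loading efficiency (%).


Drug loading efficiency = (drug loaded / drug initial) * 100
DLE = 36.7 / 58.5 * 100
DLE = 0.6274 * 100
DLE = 62.74%

62.74


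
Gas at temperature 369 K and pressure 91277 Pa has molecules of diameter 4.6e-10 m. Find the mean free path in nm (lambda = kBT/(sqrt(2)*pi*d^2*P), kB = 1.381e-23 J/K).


Mean free path: lambda = kB*T / (sqrt(2) * pi * d^2 * P)
lambda = 1.381e-23 * 369 / (sqrt(2) * pi * (4.6e-10)^2 * 91277)
lambda = 5.93852e-08 m
lambda = 59.39 nm

59.39


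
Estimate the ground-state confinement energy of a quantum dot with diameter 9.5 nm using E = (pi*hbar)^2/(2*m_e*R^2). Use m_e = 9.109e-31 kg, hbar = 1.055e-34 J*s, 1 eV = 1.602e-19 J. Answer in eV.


Radius R = 9.5/2 = 4.75 nm = 4.75e-09 m
E = (pi * 1.055e-34)^2 / (2 * 9.109e-31 * (4.75e-09)^2)
E(J) = 2.67249e-21
E = E(J) / 1.602e-19 = 0.0167 eV

0.0167


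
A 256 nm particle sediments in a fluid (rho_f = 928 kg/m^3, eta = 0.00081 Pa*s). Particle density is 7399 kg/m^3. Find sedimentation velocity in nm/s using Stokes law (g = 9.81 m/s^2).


Radius R = 256/2 nm = 1.28e-07 m
Density difference = 7399 - 928 = 6471 kg/m^3
v = 2 * R^2 * (rho_p - rho_f) * g / (9 * eta)
v = 2 * (1.28e-07)^2 * 6471 * 9.81 / (9 * 0.00081)
v = 2.8534e-07 m/s = 285.3401 nm/s

285.3401


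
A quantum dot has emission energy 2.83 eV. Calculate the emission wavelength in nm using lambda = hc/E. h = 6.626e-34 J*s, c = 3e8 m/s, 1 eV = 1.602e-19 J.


Convert energy: E = 2.83 eV = 2.83 * 1.602e-19 = 4.53366e-19 J
lambda = h*c / E = 6.626e-34 * 3e8 / 4.53366e-19
lambda = 4.38454e-07 m = 438.5 nm

438.5


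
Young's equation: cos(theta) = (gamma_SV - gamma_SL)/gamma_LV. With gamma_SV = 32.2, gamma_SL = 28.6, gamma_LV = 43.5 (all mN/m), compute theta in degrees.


cos(theta) = (gamma_SV - gamma_SL) / gamma_LV
cos(theta) = (32.2 - 28.6) / 43.5
cos(theta) = 0.082759
theta = arccos(0.082759) = 85.25 degrees

85.25


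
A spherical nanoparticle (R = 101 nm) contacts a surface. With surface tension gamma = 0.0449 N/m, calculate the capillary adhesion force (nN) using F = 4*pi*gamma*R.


Convert radius: R = 101 nm = 1.01e-07 m
F = 4 * pi * gamma * R
F = 4 * pi * 0.0449 * 1.01e-07
F = 5.69872e-08 N = 56.9872 nN

56.9872


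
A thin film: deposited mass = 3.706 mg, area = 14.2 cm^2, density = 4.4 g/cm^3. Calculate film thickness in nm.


Convert: m = 3.706 mg = 3.7060e-06 kg, A = 14.2 cm^2 = 1.4200e-03 m^2, rho = 4.4 g/cm^3 = 4400 kg/m^3
t = m / (A * rho)
t = 3.7060e-06 / (1.4200e-03 * 4400)
t = 5.9315e-07 m = 593.1 nm

593.1


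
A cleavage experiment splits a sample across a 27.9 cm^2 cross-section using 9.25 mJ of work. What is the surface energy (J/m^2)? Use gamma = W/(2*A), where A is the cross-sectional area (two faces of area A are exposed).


Convert: A = 27.9 cm^2 = 0.00279 m^2, W = 9.25 mJ = 0.00925 J
Cleaving exposes two faces of area A, so total new surface = 2*A and gamma = W / (2*A)
gamma = 0.00925 / (2 * 0.00279)
gamma = 1.658 J/m^2

1.658


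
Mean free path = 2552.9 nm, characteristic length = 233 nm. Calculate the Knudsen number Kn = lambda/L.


Knudsen number Kn = lambda / L
Kn = 2552.9 / 233
Kn = 10.9567

10.9567


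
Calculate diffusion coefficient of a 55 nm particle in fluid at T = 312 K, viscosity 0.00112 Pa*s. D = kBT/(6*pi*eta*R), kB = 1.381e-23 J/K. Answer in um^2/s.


Radius R = 55/2 = 27.5 nm = 2.75e-08 m
D = kB*T / (6*pi*eta*R)
D = 1.381e-23 * 312 / (6 * pi * 0.00112 * 2.75e-08)
D = 7.42158e-12 m^2/s = 7.422 um^2/s

7.422


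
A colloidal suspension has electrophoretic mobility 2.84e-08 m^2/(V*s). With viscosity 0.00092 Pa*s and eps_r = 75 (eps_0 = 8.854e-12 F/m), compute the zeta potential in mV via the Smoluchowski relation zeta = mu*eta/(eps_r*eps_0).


Smoluchowski equation: zeta = mu * eta / (eps_r * eps_0)
zeta = 2.84e-08 * 0.00092 / (75 * 8.854e-12)
zeta = 0.039346 V = 39.35 mV

39.35


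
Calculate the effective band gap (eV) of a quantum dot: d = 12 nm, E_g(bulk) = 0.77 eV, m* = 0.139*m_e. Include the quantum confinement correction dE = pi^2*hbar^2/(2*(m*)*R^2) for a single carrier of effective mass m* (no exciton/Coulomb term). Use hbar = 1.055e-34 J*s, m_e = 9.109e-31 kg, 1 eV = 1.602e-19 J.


Radius R = 12/2 nm = 6e-09 m
Confinement energy dE = pi^2 * hbar^2 / (2 * m_eff * m_e * R^2)
dE = pi^2 * (1.055e-34)^2 / (2 * 0.139 * 9.109e-31 * (6e-09)^2) J, divided by 1.602e-19 J/eV
dE = 0.0752 eV
Total band gap = E_g(bulk) + dE = 0.77 + 0.0752 = 0.8452 eV

0.8452


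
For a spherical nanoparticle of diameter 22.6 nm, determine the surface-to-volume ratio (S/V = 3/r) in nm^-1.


Radius r = 22.6/2 = 11.3 nm
S/V = 3 / r = 3 / 11.3
S/V = 0.2655 nm^-1

0.2655


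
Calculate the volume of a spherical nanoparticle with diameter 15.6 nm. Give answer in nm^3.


Radius r = 15.6/2 = 7.8 nm
Volume V = (4/3) * pi * r^3
V = (4/3) * pi * (7.8)^3
V = 1987.8 nm^3

1987.8


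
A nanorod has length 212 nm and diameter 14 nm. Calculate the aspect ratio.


Aspect ratio AR = length / diameter
AR = 212 / 14
AR = 15.14

15.14


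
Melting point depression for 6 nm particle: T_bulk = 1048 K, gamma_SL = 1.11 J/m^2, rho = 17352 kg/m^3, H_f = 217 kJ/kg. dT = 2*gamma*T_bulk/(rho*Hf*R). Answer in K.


Radius R = 6/2 = 3 nm = 3e-09 m
Convert H_f = 217 kJ/kg = 217000 J/kg
dT = 2 * gamma_SL * T_bulk / (rho * H_f * R)
dT = 2 * 1.11 * 1048 / (17352 * 217000 * 3e-09)
dT = 206.0 K

206.0


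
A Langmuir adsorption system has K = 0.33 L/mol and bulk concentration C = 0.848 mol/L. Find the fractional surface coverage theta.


Langmuir isotherm: theta = K*C / (1 + K*C)
K*C = 0.33 * 0.848 = 0.27984
theta = 0.27984 / (1 + 0.27984) = 0.27984 / 1.27984
theta = 0.2187

0.2187


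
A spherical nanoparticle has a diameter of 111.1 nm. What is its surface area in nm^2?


Radius r = 111.1/2 = 55.55 nm
Surface area SA = 4 * pi * r^2
SA = 4 * pi * (55.55)^2
SA = 38777.34 nm^2

38777.34


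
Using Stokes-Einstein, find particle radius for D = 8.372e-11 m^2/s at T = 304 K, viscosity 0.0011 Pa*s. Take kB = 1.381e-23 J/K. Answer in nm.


Stokes-Einstein: R = kB*T / (6*pi*eta*D)
R = 1.381e-23 * 304 / (6 * pi * 0.0011 * 8.372e-11)
R = 2.41849e-09 m = 2.42 nm

2.42


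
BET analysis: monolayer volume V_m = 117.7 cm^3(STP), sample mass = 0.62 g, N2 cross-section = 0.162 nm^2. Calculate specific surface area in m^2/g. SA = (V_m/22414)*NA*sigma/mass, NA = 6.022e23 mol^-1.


Number of moles in monolayer = V_m / 22414 = 117.7 / 22414 = 0.00525118
Number of molecules = moles * NA = 0.00525118 * 6.022e23
SA = molecules * sigma / mass
SA = (117.7 / 22414) * 6.022e23 * 0.162e-18 / 0.62
SA = 826.3 m^2/g

826.3


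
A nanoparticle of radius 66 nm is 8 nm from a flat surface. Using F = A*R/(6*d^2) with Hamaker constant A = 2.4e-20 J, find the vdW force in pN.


Convert to SI: R = 66 nm = 6.6e-08 m, d = 8 nm = 8e-09 m
F = A * R / (6 * d^2)
F = 2.4e-20 * 6.6e-08 / (6 * (8e-09)^2)
F = 4.125e-12 N = 4.125 pN

4.125


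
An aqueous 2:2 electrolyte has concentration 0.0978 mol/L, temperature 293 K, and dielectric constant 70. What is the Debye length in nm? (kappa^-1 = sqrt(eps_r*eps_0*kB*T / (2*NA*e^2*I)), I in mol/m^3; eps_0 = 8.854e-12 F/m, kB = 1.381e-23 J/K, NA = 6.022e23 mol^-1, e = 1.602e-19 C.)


Ionic strength I = 0.0978 * 2^2 * 1000 = 391.2 mol/m^3
kappa^-1 = sqrt(70 * 8.854e-12 * 1.381e-23 * 293 / (2 * 6.022e23 * (1.602e-19)^2 * 391.2))
kappa^-1 = 0.455 nm

0.455


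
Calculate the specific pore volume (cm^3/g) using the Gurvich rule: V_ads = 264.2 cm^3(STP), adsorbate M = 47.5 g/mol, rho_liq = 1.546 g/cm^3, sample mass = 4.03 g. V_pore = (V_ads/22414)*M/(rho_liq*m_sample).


Moles adsorbed n = V_ads / 22414 = 264.2 / 22414 = 1.178728e-02 mol
Liquid volume V_liq = n * M / rho_liq = 1.178728e-02 * 47.5 / 1.546 = 0.36216 cm^3
Specific pore volume V_pore = V_liq / m_sample = 0.36216 / 4.03
V_pore = 0.0899 cm^3/g

0.0899


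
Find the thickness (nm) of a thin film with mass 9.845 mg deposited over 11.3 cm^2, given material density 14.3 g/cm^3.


Convert: m = 9.845 mg = 9.8450e-06 kg, A = 11.3 cm^2 = 1.1300e-03 m^2, rho = 14.3 g/cm^3 = 14300 kg/m^3
t = m / (A * rho)
t = 9.8450e-06 / (1.1300e-03 * 14300)
t = 6.0926e-07 m = 609.3 nm

609.3


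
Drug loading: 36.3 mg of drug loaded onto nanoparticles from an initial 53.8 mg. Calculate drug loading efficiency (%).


Drug loading efficiency = (drug loaded / drug initial) * 100
DLE = 36.3 / 53.8 * 100
DLE = 0.6747 * 100
DLE = 67.47%

67.47


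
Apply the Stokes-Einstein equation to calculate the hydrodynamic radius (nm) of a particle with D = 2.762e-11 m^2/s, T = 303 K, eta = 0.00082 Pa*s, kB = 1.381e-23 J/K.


Stokes-Einstein: R = kB*T / (6*pi*eta*D)
R = 1.381e-23 * 303 / (6 * pi * 0.00082 * 2.762e-11)
R = 9.80162e-09 m = 9.8 nm

9.8


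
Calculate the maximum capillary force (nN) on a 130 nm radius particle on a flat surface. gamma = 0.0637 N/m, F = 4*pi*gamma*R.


Convert radius: R = 130 nm = 1.3e-07 m
F = 4 * pi * gamma * R
F = 4 * pi * 0.0637 * 1.3e-07
F = 1.04062e-07 N = 104.0621 nN

104.0621


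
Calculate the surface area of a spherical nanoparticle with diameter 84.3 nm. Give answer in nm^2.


Radius r = 84.3/2 = 42.15 nm
Surface area SA = 4 * pi * r^2
SA = 4 * pi * (42.15)^2
SA = 22325.7 nm^2

22325.7


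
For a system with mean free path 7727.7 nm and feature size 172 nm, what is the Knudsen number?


Knudsen number Kn = lambda / L
Kn = 7727.7 / 172
Kn = 44.9285

44.9285


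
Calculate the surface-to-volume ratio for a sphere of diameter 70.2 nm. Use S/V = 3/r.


Radius r = 70.2/2 = 35.1 nm
S/V = 3 / r = 3 / 35.1
S/V = 0.0855 nm^-1

0.0855


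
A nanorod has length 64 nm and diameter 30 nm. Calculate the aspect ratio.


Aspect ratio AR = length / diameter
AR = 64 / 30
AR = 2.13

2.13


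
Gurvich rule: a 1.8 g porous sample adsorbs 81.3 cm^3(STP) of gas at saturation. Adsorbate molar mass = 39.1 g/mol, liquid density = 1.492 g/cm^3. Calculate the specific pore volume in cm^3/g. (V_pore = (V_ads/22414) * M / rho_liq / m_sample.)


Moles adsorbed n = V_ads / 22414 = 81.3 / 22414 = 3.627197e-03 mol
Liquid volume V_liq = n * M / rho_liq = 3.627197e-03 * 39.1 / 1.492 = 0.09506 cm^3
Specific pore volume V_pore = V_liq / m_sample = 0.09506 / 1.8
V_pore = 0.0528 cm^3/g

0.0528


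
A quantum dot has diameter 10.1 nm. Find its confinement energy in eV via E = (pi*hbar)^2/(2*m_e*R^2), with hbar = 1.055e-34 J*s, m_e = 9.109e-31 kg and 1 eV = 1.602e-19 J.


Radius R = 10.1/2 = 5.05 nm = 5.05e-09 m
E = (pi * 1.055e-34)^2 / (2 * 9.109e-31 * (5.05e-09)^2)
E(J) = 2.3644e-21
E = E(J) / 1.602e-19 = 0.0148 eV

0.0148


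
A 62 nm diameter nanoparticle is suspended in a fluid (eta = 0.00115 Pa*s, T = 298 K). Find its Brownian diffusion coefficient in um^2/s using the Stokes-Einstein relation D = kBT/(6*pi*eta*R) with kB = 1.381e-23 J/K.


Radius R = 62/2 = 31 nm = 3.1e-08 m
D = kB*T / (6*pi*eta*R)
D = 1.381e-23 * 298 / (6 * pi * 0.00115 * 3.1e-08)
D = 6.1242e-12 m^2/s = 6.124 um^2/s

6.124


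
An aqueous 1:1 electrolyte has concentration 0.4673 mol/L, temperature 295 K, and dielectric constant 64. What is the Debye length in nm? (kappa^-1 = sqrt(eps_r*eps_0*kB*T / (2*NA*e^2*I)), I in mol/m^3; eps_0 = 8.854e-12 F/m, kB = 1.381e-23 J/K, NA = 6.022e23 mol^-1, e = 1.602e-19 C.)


Ionic strength I = 0.4673 * 1^2 * 1000 = 467.3 mol/m^3
kappa^-1 = sqrt(64 * 8.854e-12 * 1.381e-23 * 295 / (2 * 6.022e23 * (1.602e-19)^2 * 467.3))
kappa^-1 = 0.4 nm

0.4


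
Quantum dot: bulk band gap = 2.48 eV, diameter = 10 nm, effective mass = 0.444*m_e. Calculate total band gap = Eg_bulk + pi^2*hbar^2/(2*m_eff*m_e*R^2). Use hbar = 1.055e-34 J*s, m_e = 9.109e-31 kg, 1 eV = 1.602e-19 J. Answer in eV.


Radius R = 10/2 nm = 5e-09 m
Confinement energy dE = pi^2 * hbar^2 / (2 * m_eff * m_e * R^2)
dE = pi^2 * (1.055e-34)^2 / (2 * 0.444 * 9.109e-31 * (5e-09)^2) J, divided by 1.602e-19 J/eV
dE = 0.0339 eV
Total band gap = E_g(bulk) + dE = 2.48 + 0.0339 = 2.5139 eV

2.5139


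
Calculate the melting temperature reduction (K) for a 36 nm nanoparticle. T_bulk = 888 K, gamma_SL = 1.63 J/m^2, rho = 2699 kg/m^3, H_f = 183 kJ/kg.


Radius R = 36/2 = 18 nm = 1.8e-08 m
Convert H_f = 183 kJ/kg = 183000 J/kg
dT = 2 * gamma_SL * T_bulk / (rho * H_f * R)
dT = 2 * 1.63 * 888 / (2699 * 183000 * 1.8e-08)
dT = 325.6 K

325.6


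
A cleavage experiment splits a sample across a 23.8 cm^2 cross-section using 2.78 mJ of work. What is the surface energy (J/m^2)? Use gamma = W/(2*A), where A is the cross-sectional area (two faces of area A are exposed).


Convert: A = 23.8 cm^2 = 0.00238 m^2, W = 2.78 mJ = 0.00278 J
Cleaving exposes two faces of area A, so total new surface = 2*A and gamma = W / (2*A)
gamma = 0.00278 / (2 * 0.00238)
gamma = 0.584 J/m^2

0.584


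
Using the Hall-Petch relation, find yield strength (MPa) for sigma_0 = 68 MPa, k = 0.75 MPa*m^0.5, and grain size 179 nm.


d = 179 nm = 1.79e-07 m
sqrt(d) = 0.0004230839
Hall-Petch contribution = k / sqrt(d) = 0.75 / 0.0004230839 = 1772.7 MPa
sigma = sigma_0 + k/sqrt(d) = 68 + 1772.7 = 1840.7 MPa

1840.7


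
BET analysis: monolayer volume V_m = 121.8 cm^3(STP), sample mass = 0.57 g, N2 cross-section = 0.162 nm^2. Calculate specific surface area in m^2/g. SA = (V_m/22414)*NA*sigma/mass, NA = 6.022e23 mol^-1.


Number of moles in monolayer = V_m / 22414 = 121.8 / 22414 = 0.0054341
Number of molecules = moles * NA = 0.0054341 * 6.022e23
SA = molecules * sigma / mass
SA = (121.8 / 22414) * 6.022e23 * 0.162e-18 / 0.57
SA = 930.1 m^2/g

930.1


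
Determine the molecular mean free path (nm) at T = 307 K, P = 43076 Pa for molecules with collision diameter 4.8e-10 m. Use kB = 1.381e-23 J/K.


Mean free path: lambda = kB*T / (sqrt(2) * pi * d^2 * P)
lambda = 1.381e-23 * 307 / (sqrt(2) * pi * (4.8e-10)^2 * 43076)
lambda = 9.615e-08 m
lambda = 96.15 nm

96.15


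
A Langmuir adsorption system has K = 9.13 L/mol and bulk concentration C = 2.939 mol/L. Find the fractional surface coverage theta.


Langmuir isotherm: theta = K*C / (1 + K*C)
K*C = 9.13 * 2.939 = 26.83307
theta = 26.83307 / (1 + 26.83307) = 26.83307 / 27.83307
theta = 0.9641

0.9641


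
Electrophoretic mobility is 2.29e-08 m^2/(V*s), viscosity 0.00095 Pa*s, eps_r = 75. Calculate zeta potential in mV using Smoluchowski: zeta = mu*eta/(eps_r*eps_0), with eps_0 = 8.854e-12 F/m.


Smoluchowski equation: zeta = mu * eta / (eps_r * eps_0)
zeta = 2.29e-08 * 0.00095 / (75 * 8.854e-12)
zeta = 0.032761 V = 32.76 mV

32.76


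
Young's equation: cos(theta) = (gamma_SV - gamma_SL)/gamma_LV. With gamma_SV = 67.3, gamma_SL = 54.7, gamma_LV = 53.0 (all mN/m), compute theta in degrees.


cos(theta) = (gamma_SV - gamma_SL) / gamma_LV
cos(theta) = (67.3 - 54.7) / 53.0
cos(theta) = 0.237736
theta = arccos(0.237736) = 76.25 degrees

76.25


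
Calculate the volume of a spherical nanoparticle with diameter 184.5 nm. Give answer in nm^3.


Radius r = 184.5/2 = 92.25 nm
Volume V = (4/3) * pi * r^3
V = (4/3) * pi * (92.25)^3
V = 3288423.43 nm^3

3288423.43


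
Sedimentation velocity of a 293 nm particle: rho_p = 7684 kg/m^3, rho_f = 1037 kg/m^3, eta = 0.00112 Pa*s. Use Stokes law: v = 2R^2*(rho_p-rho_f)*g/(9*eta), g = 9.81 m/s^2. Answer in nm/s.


Radius R = 293/2 nm = 1.465e-07 m
Density difference = 7684 - 1037 = 6647 kg/m^3
v = 2 * R^2 * (rho_p - rho_f) * g / (9 * eta)
v = 2 * (1.465e-07)^2 * 6647 * 9.81 / (9 * 0.00112)
v = 2.77677e-07 m/s = 277.6767 nm/s

277.6767


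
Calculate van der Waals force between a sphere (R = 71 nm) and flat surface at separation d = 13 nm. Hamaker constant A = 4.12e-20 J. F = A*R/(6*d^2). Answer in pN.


Convert to SI: R = 71 nm = 7.1e-08 m, d = 13 nm = 1.3e-08 m
F = A * R / (6 * d^2)
F = 4.12e-20 * 7.1e-08 / (6 * (1.3e-08)^2)
F = 2.88481e-12 N = 2.885 pN

2.885


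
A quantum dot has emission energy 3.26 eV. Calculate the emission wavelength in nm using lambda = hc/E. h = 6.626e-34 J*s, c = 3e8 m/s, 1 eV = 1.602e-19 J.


Convert energy: E = 3.26 eV = 3.26 * 1.602e-19 = 5.22252e-19 J
lambda = h*c / E = 6.626e-34 * 3e8 / 5.22252e-19
lambda = 3.80621e-07 m = 380.6 nm

380.6


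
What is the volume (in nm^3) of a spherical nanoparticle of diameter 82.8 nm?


Radius r = 82.8/2 = 41.4 nm
Volume V = (4/3) * pi * r^3
V = (4/3) * pi * (41.4)^3
V = 297227.94 nm^3

297227.94


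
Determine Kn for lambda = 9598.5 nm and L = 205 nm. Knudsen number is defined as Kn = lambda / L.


Knudsen number Kn = lambda / L
Kn = 9598.5 / 205
Kn = 46.822

46.822


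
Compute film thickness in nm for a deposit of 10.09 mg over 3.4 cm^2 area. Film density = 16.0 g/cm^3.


Convert: m = 10.09 mg = 1.0090e-05 kg, A = 3.4 cm^2 = 3.4000e-04 m^2, rho = 16.0 g/cm^3 = 16000 kg/m^3
t = m / (A * rho)
t = 1.0090e-05 / (3.4000e-04 * 16000)
t = 1.8548e-06 m = 1854.8 nm

1854.8


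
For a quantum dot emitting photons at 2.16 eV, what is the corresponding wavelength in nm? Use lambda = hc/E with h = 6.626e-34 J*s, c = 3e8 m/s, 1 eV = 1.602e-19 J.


Convert energy: E = 2.16 eV = 2.16 * 1.602e-19 = 3.46032e-19 J
lambda = h*c / E = 6.626e-34 * 3e8 / 3.46032e-19
lambda = 5.74456e-07 m = 574.5 nm

574.5


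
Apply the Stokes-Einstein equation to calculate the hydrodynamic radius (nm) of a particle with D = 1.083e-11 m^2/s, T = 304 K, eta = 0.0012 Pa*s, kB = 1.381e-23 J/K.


Stokes-Einstein: R = kB*T / (6*pi*eta*D)
R = 1.381e-23 * 304 / (6 * pi * 0.0012 * 1.083e-11)
R = 1.71379e-08 m = 17.14 nm

17.14


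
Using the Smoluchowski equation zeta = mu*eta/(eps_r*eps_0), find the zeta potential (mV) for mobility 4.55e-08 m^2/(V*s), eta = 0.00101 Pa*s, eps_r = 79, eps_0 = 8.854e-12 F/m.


Smoluchowski equation: zeta = mu * eta / (eps_r * eps_0)
zeta = 4.55e-08 * 0.00101 / (79 * 8.854e-12)
zeta = 0.0657 V = 65.7 mV

65.7


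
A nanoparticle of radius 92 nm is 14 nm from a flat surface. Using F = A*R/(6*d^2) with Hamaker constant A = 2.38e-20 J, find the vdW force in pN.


Convert to SI: R = 92 nm = 9.2e-08 m, d = 14 nm = 1.4e-08 m
F = A * R / (6 * d^2)
F = 2.38e-20 * 9.2e-08 / (6 * (1.4e-08)^2)
F = 1.8619e-12 N = 1.862 pN

1.862


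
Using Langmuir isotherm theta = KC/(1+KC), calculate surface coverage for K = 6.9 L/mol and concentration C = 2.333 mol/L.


Langmuir isotherm: theta = K*C / (1 + K*C)
K*C = 6.9 * 2.333 = 16.0977
theta = 16.0977 / (1 + 16.0977) = 16.0977 / 17.0977
theta = 0.9415

0.9415


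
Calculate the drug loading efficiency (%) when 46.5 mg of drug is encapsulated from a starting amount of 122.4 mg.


Drug loading efficiency = (drug loaded / drug initial) * 100
DLE = 46.5 / 122.4 * 100
DLE = 0.3799 * 100
DLE = 37.99%

37.99


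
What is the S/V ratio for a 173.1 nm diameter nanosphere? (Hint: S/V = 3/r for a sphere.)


Radius r = 173.1/2 = 86.55 nm
S/V = 3 / r = 3 / 86.55
S/V = 0.0347 nm^-1

0.0347


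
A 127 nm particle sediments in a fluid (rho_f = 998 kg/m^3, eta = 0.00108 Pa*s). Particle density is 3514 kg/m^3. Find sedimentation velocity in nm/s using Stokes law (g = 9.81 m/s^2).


Radius R = 127/2 nm = 6.35e-08 m
Density difference = 3514 - 998 = 2516 kg/m^3
v = 2 * R^2 * (rho_p - rho_f) * g / (9 * eta)
v = 2 * (6.35e-08)^2 * 2516 * 9.81 / (9 * 0.00108)
v = 2.04782e-08 m/s = 20.4782 nm/s

20.4782


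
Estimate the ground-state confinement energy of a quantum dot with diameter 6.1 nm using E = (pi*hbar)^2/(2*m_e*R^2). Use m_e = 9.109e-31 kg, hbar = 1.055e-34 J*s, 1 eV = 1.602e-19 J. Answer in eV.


Radius R = 6.1/2 = 3.05 nm = 3.05e-09 m
E = (pi * 1.055e-34)^2 / (2 * 9.109e-31 * (3.05e-09)^2)
E(J) = 6.48193e-21
E = E(J) / 1.602e-19 = 0.0405 eV

0.0405


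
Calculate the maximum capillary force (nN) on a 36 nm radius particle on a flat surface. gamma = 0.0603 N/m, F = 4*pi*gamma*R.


Convert radius: R = 36 nm = 3.6e-08 m
F = 4 * pi * gamma * R
F = 4 * pi * 0.0603 * 3.6e-08
F = 2.72791e-08 N = 27.2791 nN

27.2791


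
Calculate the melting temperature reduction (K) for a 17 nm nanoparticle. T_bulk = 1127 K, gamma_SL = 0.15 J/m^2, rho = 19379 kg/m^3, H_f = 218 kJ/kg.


Radius R = 17/2 = 8.5 nm = 8.5e-09 m
Convert H_f = 218 kJ/kg = 218000 J/kg
dT = 2 * gamma_SL * T_bulk / (rho * H_f * R)
dT = 2 * 0.15 * 1127 / (19379 * 218000 * 8.5e-09)
dT = 9.4 K

9.4


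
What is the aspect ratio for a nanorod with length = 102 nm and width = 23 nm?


Aspect ratio AR = length / diameter
AR = 102 / 23
AR = 4.43

4.43


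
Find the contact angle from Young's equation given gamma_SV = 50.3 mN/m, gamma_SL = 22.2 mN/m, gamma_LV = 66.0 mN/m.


cos(theta) = (gamma_SV - gamma_SL) / gamma_LV
cos(theta) = (50.3 - 22.2) / 66.0
cos(theta) = 0.425758
theta = arccos(0.425758) = 64.8 degrees

64.8


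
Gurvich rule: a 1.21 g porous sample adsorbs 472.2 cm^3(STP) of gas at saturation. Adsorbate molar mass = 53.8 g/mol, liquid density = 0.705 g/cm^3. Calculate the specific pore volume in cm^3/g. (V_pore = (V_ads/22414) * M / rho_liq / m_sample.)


Moles adsorbed n = V_ads / 22414 = 472.2 / 22414 = 2.106719e-02 mol
Liquid volume V_liq = n * M / rho_liq = 2.106719e-02 * 53.8 / 0.705 = 1.60768 cm^3
Specific pore volume V_pore = V_liq / m_sample = 1.60768 / 1.21
V_pore = 1.3287 cm^3/g

1.3287


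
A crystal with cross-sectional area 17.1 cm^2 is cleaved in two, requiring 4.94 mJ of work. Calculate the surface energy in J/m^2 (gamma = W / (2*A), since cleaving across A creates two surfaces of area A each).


Convert: A = 17.1 cm^2 = 0.00171 m^2, W = 4.94 mJ = 0.00494 J
Cleaving exposes two faces of area A, so total new surface = 2*A and gamma = W / (2*A)
gamma = 0.00494 / (2 * 0.00171)
gamma = 1.444 J/m^2

1.444


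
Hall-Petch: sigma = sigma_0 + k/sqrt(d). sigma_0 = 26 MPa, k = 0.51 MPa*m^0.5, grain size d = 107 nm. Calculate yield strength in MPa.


d = 107 nm = 1.07e-07 m
sqrt(d) = 0.0003271085
Hall-Petch contribution = k / sqrt(d) = 0.51 / 0.0003271085 = 1559.1 MPa
sigma = sigma_0 + k/sqrt(d) = 26 + 1559.1 = 1585.1 MPa

1585.1


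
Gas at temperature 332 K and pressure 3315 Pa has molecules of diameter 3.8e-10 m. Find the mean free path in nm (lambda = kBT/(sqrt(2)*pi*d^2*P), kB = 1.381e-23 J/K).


Mean free path: lambda = kB*T / (sqrt(2) * pi * d^2 * P)
lambda = 1.381e-23 * 332 / (sqrt(2) * pi * (3.8e-10)^2 * 3315)
lambda = 2.15584e-06 m
lambda = 2155.84 nm

2155.84
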